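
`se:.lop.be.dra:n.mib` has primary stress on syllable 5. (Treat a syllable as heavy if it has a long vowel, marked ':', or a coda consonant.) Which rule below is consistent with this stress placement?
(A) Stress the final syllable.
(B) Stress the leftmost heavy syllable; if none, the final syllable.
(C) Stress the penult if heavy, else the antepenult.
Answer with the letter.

Rule A → syllable 5 ✓.
Rule B → syllable 1 (observed: 5).
Rule C → syllable 4 (observed: 5).

A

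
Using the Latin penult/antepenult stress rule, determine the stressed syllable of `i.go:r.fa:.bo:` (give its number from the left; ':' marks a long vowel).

Classical Latin: stress the penult if heavy (long vowel or closed), else the antepenult.
Weights: 2 go:r H, 3 fa: H, 4 bo: H.
The penult (syllable 3, fa:) is heavy, so it takes stress.
Stress on syllable 3: i.go:r.ˈfa:.bo:.

3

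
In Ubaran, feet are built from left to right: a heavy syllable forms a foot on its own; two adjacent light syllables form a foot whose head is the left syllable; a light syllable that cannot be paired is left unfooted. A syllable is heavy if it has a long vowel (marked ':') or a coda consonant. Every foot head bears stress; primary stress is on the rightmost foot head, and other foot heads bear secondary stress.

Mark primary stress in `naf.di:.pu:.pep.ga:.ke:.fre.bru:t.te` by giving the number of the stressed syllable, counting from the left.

Weights: 1 naf H, 2 di: H, 3 pu: H, 4 pep H, 5 ga: H, 6 ke: H, 7 fre L, 8 bru:t H, 9 te L.
Parse left to right (heavy = foot alone; LL = one foot; stranded L unfooted): (ˈnaf) (ˈdi:) (ˈpu:) (ˈpep) (ˈga:) (ˈke:) fre (ˈbru:t) te.
Foot heads: 1, 2, 3, 4, 5, 6, 8.
Primary stress on the rightmost head = syllable 8.
Primary stress: syllable 8 → naf.di:.pu:.pep.ga:.ke:.fre.ˈbru:t.te.

8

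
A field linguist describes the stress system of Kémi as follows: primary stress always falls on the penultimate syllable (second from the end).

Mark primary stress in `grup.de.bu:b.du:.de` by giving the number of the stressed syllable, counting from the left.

4

The word has 5 syllables; the penultimate syllable (second from the end) is syllable 4 (du:).
Primary stress: syllable 4 → grup.de.bu:b.ˈdu:.de.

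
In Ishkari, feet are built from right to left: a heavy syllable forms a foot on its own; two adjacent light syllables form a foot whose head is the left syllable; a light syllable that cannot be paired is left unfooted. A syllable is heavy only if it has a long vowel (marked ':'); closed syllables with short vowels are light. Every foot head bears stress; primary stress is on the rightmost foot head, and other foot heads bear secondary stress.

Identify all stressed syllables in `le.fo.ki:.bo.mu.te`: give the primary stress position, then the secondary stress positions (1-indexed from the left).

Weights: 1 le L, 2 fo L, 3 ki: H, 4 bo L, 5 mu L, 6 te L.
Parse right to left (heavy = foot alone; LL = one foot; stranded L unfooted): (ˈle.fo) (ˈki:) bo (ˈmu.te).
Foot heads: 1, 3, 5.
Primary stress on the rightmost head = syllable 5.
Secondary stress on 1, 3: ˌle.fo.ˌki:.bo.ˈmu.te.

primary 5, secondary 1, 3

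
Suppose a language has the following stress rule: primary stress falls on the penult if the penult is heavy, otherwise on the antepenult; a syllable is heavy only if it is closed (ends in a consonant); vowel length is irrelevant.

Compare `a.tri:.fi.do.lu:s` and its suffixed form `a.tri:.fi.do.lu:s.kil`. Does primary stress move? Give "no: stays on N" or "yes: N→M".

Base `a.tri:.fi.do.lu:s` (5 syllables):
  Weights: 3 fi L, 4 do L, 5 lu:s H.
  The penult (syllable 4, do) is light, so stress falls on the antepenult (syllable 3, fi).
  → primary stress on syllable 3.
Suffixed `a.tri:.fi.do.lu:s.kil` (6 syllables):
  Weights: 4 do L, 5 lu:s H, 6 kil H.
  The penult (syllable 5, lu:s) is heavy, so it takes stress.
  → primary stress on syllable 5.

yes: 3→5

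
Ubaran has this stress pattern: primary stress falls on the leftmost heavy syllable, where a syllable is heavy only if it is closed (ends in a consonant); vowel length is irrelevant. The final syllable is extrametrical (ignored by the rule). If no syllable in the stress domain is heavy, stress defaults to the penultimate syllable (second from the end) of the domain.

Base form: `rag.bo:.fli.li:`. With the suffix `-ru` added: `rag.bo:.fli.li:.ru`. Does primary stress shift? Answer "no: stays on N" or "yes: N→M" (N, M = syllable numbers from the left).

no: stays on 1

Base `rag.bo:.fli.li:` (4 syllables):
  The final syllable (4, li:) is extrametrical; the stress domain is syllables 1–3.
  Weights: 1 rag H, 2 bo: L, 3 fli L.
  Heavy syllables in the domain: 1. The leftmost is syllable 1 (rag).
  → primary stress on syllable 1.
Suffixed `rag.bo:.fli.li:.ru` (5 syllables):
  The final syllable (5, ru) is extrametrical; the stress domain is syllables 1–4.
  Weights: 1 rag H, 2 bo: L, 3 fli L, 4 li: L.
  Heavy syllables in the domain: 1. The leftmost is syllable 1 (rag).
  → primary stress on syllable 1.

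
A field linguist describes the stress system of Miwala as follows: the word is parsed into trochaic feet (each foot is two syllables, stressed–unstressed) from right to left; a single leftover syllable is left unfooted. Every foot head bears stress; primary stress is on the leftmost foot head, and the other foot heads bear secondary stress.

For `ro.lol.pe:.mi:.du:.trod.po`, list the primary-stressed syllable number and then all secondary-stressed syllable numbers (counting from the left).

Parse right to left into trochaic (ˈσσ) feet: ro (ˈlol.pe:) (ˈmi:.du:) (ˈtrod.po). Syllable 1 is left unfooted.
Foot heads (stressed positions): 2, 4, 6.
End Rule Leftmost: primary stress on the leftmost head = syllable 2.
Secondary stress on 4, 6: ro.ˈlol.pe:.ˌmi:.du:.ˌtrod.po.

primary 2, secondary 4, 6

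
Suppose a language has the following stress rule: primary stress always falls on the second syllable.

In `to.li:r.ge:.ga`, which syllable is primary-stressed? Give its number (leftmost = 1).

2

The word has 4 syllables; the second syllable is syllable 2 (li:r).
Primary stress: syllable 2 → to.ˈli:r.ge:.ga.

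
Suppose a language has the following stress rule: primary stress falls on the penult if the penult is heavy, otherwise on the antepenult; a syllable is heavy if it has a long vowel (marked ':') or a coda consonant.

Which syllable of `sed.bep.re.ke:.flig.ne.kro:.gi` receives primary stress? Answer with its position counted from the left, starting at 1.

Weights: 6 ne L, 7 kro: H, 8 gi L.
The penult (syllable 7, kro:) is heavy, so it takes stress.
Primary stress: syllable 7 → sed.bep.re.ke:.flig.ne.ˈkro:.gi.

7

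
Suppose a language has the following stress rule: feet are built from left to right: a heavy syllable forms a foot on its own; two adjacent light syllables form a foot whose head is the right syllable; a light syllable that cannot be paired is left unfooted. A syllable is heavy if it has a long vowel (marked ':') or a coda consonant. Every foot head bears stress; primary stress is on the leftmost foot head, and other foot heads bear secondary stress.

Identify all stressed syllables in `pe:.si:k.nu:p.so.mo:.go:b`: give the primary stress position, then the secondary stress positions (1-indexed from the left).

Weights: 1 pe: H, 2 si:k H, 3 nu:p H, 4 so L, 5 mo: H, 6 go:b H.
Parse left to right (heavy = foot alone; LL = one foot; stranded L unfooted): (ˈpe:) (ˈsi:k) (ˈnu:p) so (ˈmo:) (ˈgo:b).
Foot heads: 1, 2, 3, 5, 6.
Primary stress on the leftmost head = syllable 1.
Secondary stress on 2, 3, 5, 6: ˈpe:.ˌsi:k.ˌnu:p.so.ˌmo:.ˌgo:b.

primary 1, secondary 2, 3, 5, 6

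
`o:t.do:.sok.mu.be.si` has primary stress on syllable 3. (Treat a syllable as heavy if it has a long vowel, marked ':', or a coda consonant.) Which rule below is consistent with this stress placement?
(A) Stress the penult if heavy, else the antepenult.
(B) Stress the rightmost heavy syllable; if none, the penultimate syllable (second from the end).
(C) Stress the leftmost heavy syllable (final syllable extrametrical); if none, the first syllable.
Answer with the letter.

Rule A → syllable 4 (observed: 3).
Rule B → syllable 3 ✓.
Rule C → syllable 1 (observed: 3).

B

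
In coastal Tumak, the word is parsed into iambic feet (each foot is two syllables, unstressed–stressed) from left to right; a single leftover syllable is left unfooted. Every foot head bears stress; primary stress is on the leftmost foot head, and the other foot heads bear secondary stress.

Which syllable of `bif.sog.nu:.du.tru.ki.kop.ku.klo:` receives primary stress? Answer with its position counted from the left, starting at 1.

Parse left to right into iambic (σˈσ) feet: (bif.ˈsog) (nu:.ˈdu) (tru.ˈki) (kop.ˈku) klo:. Syllable 9 is left unfooted.
Foot heads (stressed positions): 2, 4, 6, 8.
End Rule Leftmost: primary stress on the leftmost head = syllable 2.
Primary stress: syllable 2 → bif.ˈsog.nu:.du.tru.ki.kop.ku.klo:.

2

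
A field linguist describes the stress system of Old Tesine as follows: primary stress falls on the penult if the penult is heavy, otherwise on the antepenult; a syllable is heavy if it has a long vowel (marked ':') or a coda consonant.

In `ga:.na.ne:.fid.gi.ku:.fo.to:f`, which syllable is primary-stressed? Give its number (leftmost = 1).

Weights: 6 ku: H, 7 fo L, 8 to:f H.
The penult (syllable 7, fo) is light, so stress falls on the antepenult (syllable 6, ku:).
Primary stress: syllable 6 → ga:.na.ne:.fid.gi.ˈku:.fo.to:f.

6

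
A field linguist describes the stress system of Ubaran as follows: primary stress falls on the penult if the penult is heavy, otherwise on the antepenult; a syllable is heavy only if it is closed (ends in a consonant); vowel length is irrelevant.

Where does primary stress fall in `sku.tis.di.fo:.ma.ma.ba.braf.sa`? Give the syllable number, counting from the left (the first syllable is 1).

Weights: 7 ba L, 8 braf H, 9 sa L.
The penult (syllable 8, braf) is heavy, so it takes stress.
Primary stress: syllable 8 → sku.tis.di.fo:.ma.ma.ba.ˈbraf.sa.

8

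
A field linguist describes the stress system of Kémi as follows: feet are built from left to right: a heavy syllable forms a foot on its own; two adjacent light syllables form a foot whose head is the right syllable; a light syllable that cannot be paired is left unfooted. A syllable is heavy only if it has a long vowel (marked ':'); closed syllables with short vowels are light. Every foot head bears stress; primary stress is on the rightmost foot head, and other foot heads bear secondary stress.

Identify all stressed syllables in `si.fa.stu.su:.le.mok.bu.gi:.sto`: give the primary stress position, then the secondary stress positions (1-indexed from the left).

Weights: 1 si L, 2 fa L, 3 stu L, 4 su: H, 5 le L, 6 mok L, 7 bu L, 8 gi: H, 9 sto L.
Parse left to right (heavy = foot alone; LL = one foot; stranded L unfooted): (si.ˈfa) stu (ˈsu:) (le.ˈmok) bu (ˈgi:) sto.
Foot heads: 2, 4, 6, 8.
Primary stress on the rightmost head = syllable 8.
Secondary stress on 2, 4, 6: si.ˌfa.stu.ˌsu:.le.ˌmok.bu.ˈgi:.sto.

primary 8, secondary 2, 4, 6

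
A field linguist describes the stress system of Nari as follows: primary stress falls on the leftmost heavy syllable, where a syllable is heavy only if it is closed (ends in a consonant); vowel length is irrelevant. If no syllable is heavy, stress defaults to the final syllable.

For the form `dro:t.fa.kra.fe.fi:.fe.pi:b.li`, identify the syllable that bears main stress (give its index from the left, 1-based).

Weights: 1 dro:t H, 2 fa L, 3 kra L, 4 fe L, 5 fi: L, 6 fe L, 7 pi:b H, 8 li L.
Heavy syllables in the domain: 1, 7. The leftmost is syllable 1 (dro:t).
Primary stress: syllable 1 → ˈdro:t.fa.kra.fe.fi:.fe.pi:b.li.

1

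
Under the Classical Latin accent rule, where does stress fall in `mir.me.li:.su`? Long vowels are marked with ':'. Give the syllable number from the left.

3

Classical Latin: stress the penult if heavy (long vowel or closed), else the antepenult.
Weights: 2 me L, 3 li: H, 4 su L.
The penult (syllable 3, li:) is heavy, so it takes stress.
Stress on syllable 3: mir.me.ˈli:.su.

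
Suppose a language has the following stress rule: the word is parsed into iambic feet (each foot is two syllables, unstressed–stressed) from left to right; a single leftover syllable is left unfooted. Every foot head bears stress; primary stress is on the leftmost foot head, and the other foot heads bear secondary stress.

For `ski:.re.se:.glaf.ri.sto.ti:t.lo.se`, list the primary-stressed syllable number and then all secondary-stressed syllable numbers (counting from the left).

Parse left to right into iambic (σˈσ) feet: (ski:.ˈre) (se:.ˈglaf) (ri.ˈsto) (ti:t.ˈlo) se. Syllable 9 is left unfooted.
Foot heads (stressed positions): 2, 4, 6, 8.
End Rule Leftmost: primary stress on the leftmost head = syllable 2.
Secondary stress on 4, 6, 8: ski:.ˈre.se:.ˌglaf.ri.ˌsto.ti:t.ˌlo.se.

primary 2, secondary 4, 6, 8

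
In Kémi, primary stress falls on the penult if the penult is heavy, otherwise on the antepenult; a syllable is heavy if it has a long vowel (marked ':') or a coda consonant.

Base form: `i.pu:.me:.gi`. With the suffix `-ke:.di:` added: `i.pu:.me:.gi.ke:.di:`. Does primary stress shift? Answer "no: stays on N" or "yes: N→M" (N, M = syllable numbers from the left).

yes: 3→5

Base `i.pu:.me:.gi` (4 syllables):
  Weights: 2 pu: H, 3 me: H, 4 gi L.
  The penult (syllable 3, me:) is heavy, so it takes stress.
  → primary stress on syllable 3.
Suffixed `i.pu:.me:.gi.ke:.di:` (6 syllables):
  Weights: 4 gi L, 5 ke: H, 6 di: H.
  The penult (syllable 5, ke:) is heavy, so it takes stress.
  → primary stress on syllable 5.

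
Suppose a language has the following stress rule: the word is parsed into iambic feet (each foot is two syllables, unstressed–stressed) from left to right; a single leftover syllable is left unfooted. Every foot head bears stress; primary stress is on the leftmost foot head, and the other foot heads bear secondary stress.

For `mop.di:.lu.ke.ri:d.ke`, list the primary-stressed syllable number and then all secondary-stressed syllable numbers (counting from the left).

Parse left to right into iambic (σˈσ) feet: (mop.ˈdi:) (lu.ˈke) (ri:d.ˈke).
Foot heads (stressed positions): 2, 4, 6.
End Rule Leftmost: primary stress on the leftmost head = syllable 2.
Secondary stress on 4, 6: mop.ˈdi:.lu.ˌke.ri:d.ˌke.

primary 2, secondary 4, 6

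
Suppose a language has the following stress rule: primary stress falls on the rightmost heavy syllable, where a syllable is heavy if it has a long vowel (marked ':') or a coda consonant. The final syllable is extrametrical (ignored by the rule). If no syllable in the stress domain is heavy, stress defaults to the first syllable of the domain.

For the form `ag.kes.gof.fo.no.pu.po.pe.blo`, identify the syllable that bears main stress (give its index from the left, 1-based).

The final syllable (9, blo) is extrametrical; the stress domain is syllables 1–8.
Weights: 1 ag H, 2 kes H, 3 gof H, 4 fo L, 5 no L, 6 pu L, 7 po L, 8 pe L.
Heavy syllables in the domain: 1, 2, 3. The rightmost is syllable 3 (gof).
Primary stress: syllable 3 → ag.kes.ˈgof.fo.no.pu.po.pe.blo.

3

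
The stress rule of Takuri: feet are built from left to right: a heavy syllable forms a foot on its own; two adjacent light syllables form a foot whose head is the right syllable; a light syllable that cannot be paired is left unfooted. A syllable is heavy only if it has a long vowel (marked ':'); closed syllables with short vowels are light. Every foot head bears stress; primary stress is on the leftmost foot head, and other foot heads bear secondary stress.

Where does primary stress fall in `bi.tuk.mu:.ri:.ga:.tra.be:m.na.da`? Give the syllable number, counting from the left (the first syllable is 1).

Weights: 1 bi L, 2 tuk L, 3 mu: H, 4 ri: H, 5 ga: H, 6 tra L, 7 be:m H, 8 na L, 9 da L.
Parse left to right (heavy = foot alone; LL = one foot; stranded L unfooted): (bi.ˈtuk) (ˈmu:) (ˈri:) (ˈga:) tra (ˈbe:m) (na.ˈda).
Foot heads: 2, 3, 4, 5, 7, 9.
Primary stress on the leftmost head = syllable 2.
Primary stress: syllable 2 → bi.ˈtuk.mu:.ri:.ga:.tra.be:m.na.da.

2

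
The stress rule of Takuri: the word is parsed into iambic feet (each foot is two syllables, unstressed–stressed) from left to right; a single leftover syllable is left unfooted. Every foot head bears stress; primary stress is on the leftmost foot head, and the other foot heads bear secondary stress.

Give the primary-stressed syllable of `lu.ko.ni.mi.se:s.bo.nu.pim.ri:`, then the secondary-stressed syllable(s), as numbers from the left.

Parse left to right into iambic (σˈσ) feet: (lu.ˈko) (ni.ˈmi) (se:s.ˈbo) (nu.ˈpim) ri:. Syllable 9 is left unfooted.
Foot heads (stressed positions): 2, 4, 6, 8.
End Rule Leftmost: primary stress on the leftmost head = syllable 2.
Secondary stress on 4, 6, 8: lu.ˈko.ni.ˌmi.se:s.ˌbo.nu.ˌpim.ri:.

primary 2, secondary 4, 6, 8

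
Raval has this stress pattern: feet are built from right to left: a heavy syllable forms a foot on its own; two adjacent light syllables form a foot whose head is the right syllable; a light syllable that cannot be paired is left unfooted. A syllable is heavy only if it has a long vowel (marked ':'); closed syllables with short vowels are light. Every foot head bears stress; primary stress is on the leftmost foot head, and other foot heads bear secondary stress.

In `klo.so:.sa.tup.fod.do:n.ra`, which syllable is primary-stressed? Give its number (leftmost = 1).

2

Weights: 1 klo L, 2 so: H, 3 sa L, 4 tup L, 5 fod L, 6 do:n H, 7 ra L.
Parse right to left (heavy = foot alone; LL = one foot; stranded L unfooted): klo (ˈso:) sa (tup.ˈfod) (ˈdo:n) ra.
Foot heads: 2, 5, 6.
Primary stress on the leftmost head = syllable 2.
Primary stress: syllable 2 → klo.ˈso:.sa.tup.fod.do:n.ra.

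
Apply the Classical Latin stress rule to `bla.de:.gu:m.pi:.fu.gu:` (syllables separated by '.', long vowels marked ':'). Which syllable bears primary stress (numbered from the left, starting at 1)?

Classical Latin: stress the penult if heavy (long vowel or closed), else the antepenult.
Weights: 4 pi: H, 5 fu L, 6 gu: H.
The penult (syllable 5, fu) is light, so stress falls on the antepenult (syllable 4, pi:).
Stress on syllable 4: bla.de:.gu:m.ˈpi:.fu.gu:.

4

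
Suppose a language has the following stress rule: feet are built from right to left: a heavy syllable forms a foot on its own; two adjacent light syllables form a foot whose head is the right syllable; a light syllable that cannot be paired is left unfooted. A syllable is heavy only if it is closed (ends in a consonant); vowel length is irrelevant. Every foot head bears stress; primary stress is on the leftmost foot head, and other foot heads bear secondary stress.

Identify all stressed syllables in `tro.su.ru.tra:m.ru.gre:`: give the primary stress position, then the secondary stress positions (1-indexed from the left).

primary 3, secondary 4, 6

Weights: 1 tro L, 2 su L, 3 ru L, 4 tra:m H, 5 ru L, 6 gre: L.
Parse right to left (heavy = foot alone; LL = one foot; stranded L unfooted): tro (su.ˈru) (ˈtra:m) (ru.ˈgre:).
Foot heads: 3, 4, 6.
Primary stress on the leftmost head = syllable 3.
Secondary stress on 4, 6: tro.su.ˈru.ˌtra:m.ru.ˌgre:.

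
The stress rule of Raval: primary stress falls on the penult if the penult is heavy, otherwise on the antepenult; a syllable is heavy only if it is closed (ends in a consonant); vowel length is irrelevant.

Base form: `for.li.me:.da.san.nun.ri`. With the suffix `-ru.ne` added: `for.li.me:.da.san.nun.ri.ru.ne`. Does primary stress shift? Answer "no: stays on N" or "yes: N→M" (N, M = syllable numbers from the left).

Base `for.li.me:.da.san.nun.ri` (7 syllables):
  Weights: 5 san H, 6 nun H, 7 ri L.
  The penult (syllable 6, nun) is heavy, so it takes stress.
  → primary stress on syllable 6.
Suffixed `for.li.me:.da.san.nun.ri.ru.ne` (9 syllables):
  Weights: 7 ri L, 8 ru L, 9 ne L.
  The penult (syllable 8, ru) is light, so stress falls on the antepenult (syllable 7, ri).
  → primary stress on syllable 7.

yes: 6→7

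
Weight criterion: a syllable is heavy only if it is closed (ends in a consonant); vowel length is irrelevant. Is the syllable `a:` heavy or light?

light

`a:`: long vowel, open (no coda). Open (no coda) → light.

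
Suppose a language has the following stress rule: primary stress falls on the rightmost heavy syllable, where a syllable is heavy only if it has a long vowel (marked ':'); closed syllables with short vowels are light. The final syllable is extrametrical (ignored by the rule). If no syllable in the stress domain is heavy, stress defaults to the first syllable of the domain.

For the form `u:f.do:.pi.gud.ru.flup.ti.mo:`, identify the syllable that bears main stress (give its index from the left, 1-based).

The final syllable (8, mo:) is extrametrical; the stress domain is syllables 1–7.
Weights: 1 u:f H, 2 do: H, 3 pi L, 4 gud L, 5 ru L, 6 flup L, 7 ti L.
Heavy syllables in the domain: 1, 2. The rightmost is syllable 2 (do:).
Primary stress: syllable 2 → u:f.ˈdo:.pi.gud.ru.flup.ti.mo:.

2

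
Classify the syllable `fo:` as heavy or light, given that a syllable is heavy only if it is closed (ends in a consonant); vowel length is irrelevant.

`fo:`: long vowel, open (no coda). Open (no coda) → light.

light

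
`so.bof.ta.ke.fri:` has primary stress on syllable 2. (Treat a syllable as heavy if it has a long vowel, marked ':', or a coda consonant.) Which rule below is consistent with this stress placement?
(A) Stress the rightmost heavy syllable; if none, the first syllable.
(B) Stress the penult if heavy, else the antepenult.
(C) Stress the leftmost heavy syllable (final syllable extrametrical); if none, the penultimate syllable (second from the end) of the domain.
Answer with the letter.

Rule A → syllable 5 (observed: 2).
Rule B → syllable 3 (observed: 2).
Rule C → syllable 2 ✓.

C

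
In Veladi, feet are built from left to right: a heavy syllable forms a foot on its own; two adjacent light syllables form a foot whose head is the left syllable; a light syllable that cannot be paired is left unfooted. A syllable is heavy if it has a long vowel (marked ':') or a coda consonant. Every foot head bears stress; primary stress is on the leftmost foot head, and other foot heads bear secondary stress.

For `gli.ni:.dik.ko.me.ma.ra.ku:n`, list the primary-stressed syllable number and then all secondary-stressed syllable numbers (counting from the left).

Weights: 1 gli L, 2 ni: H, 3 dik H, 4 ko L, 5 me L, 6 ma L, 7 ra L, 8 ku:n H.
Parse left to right (heavy = foot alone; LL = one foot; stranded L unfooted): gli (ˈni:) (ˈdik) (ˈko.me) (ˈma.ra) (ˈku:n).
Foot heads: 2, 3, 4, 6, 8.
Primary stress on the leftmost head = syllable 2.
Secondary stress on 3, 4, 6, 8: gli.ˈni:.ˌdik.ˌko.me.ˌma.ra.ˌku:n.

primary 2, secondary 3, 4, 6, 8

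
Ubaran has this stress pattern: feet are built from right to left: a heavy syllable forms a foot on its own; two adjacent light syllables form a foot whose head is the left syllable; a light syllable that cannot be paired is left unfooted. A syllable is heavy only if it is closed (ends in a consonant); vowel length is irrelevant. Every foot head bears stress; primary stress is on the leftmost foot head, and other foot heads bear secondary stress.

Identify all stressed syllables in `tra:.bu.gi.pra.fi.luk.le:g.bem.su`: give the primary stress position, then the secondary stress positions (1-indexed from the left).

primary 2, secondary 4, 6, 7, 8

Weights: 1 tra: L, 2 bu L, 3 gi L, 4 pra L, 5 fi L, 6 luk H, 7 le:g H, 8 bem H, 9 su L.
Parse right to left (heavy = foot alone; LL = one foot; stranded L unfooted): tra: (ˈbu.gi) (ˈpra.fi) (ˈluk) (ˈle:g) (ˈbem) su.
Foot heads: 2, 4, 6, 7, 8.
Primary stress on the leftmost head = syllable 2.
Secondary stress on 4, 6, 7, 8: tra:.ˈbu.gi.ˌpra.fi.ˌluk.ˌle:g.ˌbem.su.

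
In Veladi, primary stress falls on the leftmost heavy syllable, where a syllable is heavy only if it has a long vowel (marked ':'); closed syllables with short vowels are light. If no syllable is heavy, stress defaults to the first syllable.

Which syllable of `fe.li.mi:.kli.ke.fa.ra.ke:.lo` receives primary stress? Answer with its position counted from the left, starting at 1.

3

Weights: 1 fe L, 2 li L, 3 mi: H, 4 kli L, 5 ke L, 6 fa L, 7 ra L, 8 ke: H, 9 lo L.
Heavy syllables in the domain: 3, 8. The leftmost is syllable 3 (mi:).
Primary stress: syllable 3 → fe.li.ˈmi:.kli.ke.fa.ra.ke:.lo.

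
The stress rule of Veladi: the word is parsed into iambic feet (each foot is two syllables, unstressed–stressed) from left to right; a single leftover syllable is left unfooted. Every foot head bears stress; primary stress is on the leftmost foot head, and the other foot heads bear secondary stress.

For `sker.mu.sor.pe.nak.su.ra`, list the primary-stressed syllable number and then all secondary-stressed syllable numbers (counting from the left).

primary 2, secondary 4, 6

Parse left to right into iambic (σˈσ) feet: (sker.ˈmu) (sor.ˈpe) (nak.ˈsu) ra. Syllable 7 is left unfooted.
Foot heads (stressed positions): 2, 4, 6.
End Rule Leftmost: primary stress on the leftmost head = syllable 2.
Secondary stress on 4, 6: sker.ˈmu.sor.ˌpe.nak.ˌsu.ra.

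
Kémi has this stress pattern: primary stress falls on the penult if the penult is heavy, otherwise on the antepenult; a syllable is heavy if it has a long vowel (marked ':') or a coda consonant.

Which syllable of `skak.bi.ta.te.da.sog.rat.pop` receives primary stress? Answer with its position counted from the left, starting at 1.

7

Weights: 6 sog H, 7 rat H, 8 pop H.
The penult (syllable 7, rat) is heavy, so it takes stress.
Primary stress: syllable 7 → skak.bi.ta.te.da.sog.ˈrat.pop.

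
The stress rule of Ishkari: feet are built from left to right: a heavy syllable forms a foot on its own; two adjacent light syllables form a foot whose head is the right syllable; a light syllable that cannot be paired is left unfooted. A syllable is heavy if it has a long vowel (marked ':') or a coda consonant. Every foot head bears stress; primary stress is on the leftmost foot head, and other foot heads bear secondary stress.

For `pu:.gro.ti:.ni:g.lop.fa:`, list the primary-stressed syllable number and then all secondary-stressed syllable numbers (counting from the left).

primary 1, secondary 3, 4, 5, 6

Weights: 1 pu: H, 2 gro L, 3 ti: H, 4 ni:g H, 5 lop H, 6 fa: H.
Parse left to right (heavy = foot alone; LL = one foot; stranded L unfooted): (ˈpu:) gro (ˈti:) (ˈni:g) (ˈlop) (ˈfa:).
Foot heads: 1, 3, 4, 5, 6.
Primary stress on the leftmost head = syllable 1.
Secondary stress on 3, 4, 5, 6: ˈpu:.gro.ˌti:.ˌni:g.ˌlop.ˌfa:.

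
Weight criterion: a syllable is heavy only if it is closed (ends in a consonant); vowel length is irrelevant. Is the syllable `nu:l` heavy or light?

heavy

`nu:l`: long vowel, closed (coda /l/). Closed (coda /l/) → heavy.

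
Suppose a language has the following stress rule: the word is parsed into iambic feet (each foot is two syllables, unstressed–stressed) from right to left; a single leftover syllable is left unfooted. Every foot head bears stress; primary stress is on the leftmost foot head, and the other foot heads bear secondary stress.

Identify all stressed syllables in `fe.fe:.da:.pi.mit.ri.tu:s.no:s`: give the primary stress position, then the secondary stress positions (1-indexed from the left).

Parse right to left into iambic (σˈσ) feet: (fe.ˈfe:) (da:.ˈpi) (mit.ˈri) (tu:s.ˈno:s).
Foot heads (stressed positions): 2, 4, 6, 8.
End Rule Leftmost: primary stress on the leftmost head = syllable 2.
Secondary stress on 4, 6, 8: fe.ˈfe:.da:.ˌpi.mit.ˌri.tu:s.ˌno:s.

primary 2, secondary 4, 6, 8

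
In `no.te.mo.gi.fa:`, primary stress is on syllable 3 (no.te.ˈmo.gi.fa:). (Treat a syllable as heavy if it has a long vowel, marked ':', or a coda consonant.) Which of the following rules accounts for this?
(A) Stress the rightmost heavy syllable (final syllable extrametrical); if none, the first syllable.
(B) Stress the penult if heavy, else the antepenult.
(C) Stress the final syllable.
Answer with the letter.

Rule A → syllable 1 (observed: 3).
Rule B → syllable 3 ✓.
Rule C → syllable 5 (observed: 3).

B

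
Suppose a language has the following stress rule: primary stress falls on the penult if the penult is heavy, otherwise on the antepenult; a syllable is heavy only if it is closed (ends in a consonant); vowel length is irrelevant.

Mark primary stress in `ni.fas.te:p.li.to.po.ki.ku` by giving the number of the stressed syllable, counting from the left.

Weights: 6 po L, 7 ki L, 8 ku L.
The penult (syllable 7, ki) is light, so stress falls on the antepenult (syllable 6, po).
Primary stress: syllable 6 → ni.fas.te:p.li.to.ˈpo.ki.ku.

6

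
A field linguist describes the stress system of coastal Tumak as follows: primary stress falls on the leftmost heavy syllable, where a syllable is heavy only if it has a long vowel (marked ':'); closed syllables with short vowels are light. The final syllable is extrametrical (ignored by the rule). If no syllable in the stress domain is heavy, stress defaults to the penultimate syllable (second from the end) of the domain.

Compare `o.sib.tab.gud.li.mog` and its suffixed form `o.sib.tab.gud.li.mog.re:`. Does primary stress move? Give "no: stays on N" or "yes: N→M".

Base `o.sib.tab.gud.li.mog` (6 syllables):
  The final syllable (6, mog) is extrametrical; the stress domain is syllables 1–5.
  Weights: 1 o L, 2 sib L, 3 tab L, 4 gud L, 5 li L.
  No heavy syllable in the domain; default to the penultimate syllable (second from the end) of the domain = syllable 4.
  → primary stress on syllable 4.
Suffixed `o.sib.tab.gud.li.mog.re:` (7 syllables):
  The final syllable (7, re:) is extrametrical; the stress domain is syllables 1–6.
  Weights: 1 o L, 2 sib L, 3 tab L, 4 gud L, 5 li L, 6 mog L.
  No heavy syllable in the domain; default to the penultimate syllable (second from the end) of the domain = syllable 5.
  → primary stress on syllable 5.

yes: 4→5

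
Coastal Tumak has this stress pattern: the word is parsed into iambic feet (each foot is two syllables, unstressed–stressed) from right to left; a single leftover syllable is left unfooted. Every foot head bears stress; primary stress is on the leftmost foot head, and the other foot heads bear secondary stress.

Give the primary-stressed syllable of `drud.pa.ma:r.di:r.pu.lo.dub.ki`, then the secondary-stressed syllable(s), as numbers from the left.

primary 2, secondary 4, 6, 8

Parse right to left into iambic (σˈσ) feet: (drud.ˈpa) (ma:r.ˈdi:r) (pu.ˈlo) (dub.ˈki).
Foot heads (stressed positions): 2, 4, 6, 8.
End Rule Leftmost: primary stress on the leftmost head = syllable 2.
Secondary stress on 4, 6, 8: drud.ˈpa.ma:r.ˌdi:r.pu.ˌlo.dub.ˌki.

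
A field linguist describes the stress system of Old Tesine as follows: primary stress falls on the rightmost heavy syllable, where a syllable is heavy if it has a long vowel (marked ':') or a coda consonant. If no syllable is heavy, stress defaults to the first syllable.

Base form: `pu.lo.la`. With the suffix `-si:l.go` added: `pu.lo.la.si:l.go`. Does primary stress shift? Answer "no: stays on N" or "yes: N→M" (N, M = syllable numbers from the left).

yes: 1→4

Base `pu.lo.la` (3 syllables):
  Weights: 1 pu L, 2 lo L, 3 la L.
  No heavy syllable in the domain; default to the first syllable = syllable 1.
  → primary stress on syllable 1.
Suffixed `pu.lo.la.si:l.go` (5 syllables):
  Weights: 1 pu L, 2 lo L, 3 la L, 4 si:l H, 5 go L.
  Heavy syllables in the domain: 4. The rightmost is syllable 4 (si:l).
  → primary stress on syllable 4.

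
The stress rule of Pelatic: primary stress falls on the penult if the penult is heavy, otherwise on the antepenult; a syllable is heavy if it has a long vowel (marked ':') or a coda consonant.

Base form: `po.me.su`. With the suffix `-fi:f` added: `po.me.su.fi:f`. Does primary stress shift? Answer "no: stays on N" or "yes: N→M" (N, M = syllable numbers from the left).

Base `po.me.su` (3 syllables):
  Weights: 1 po L, 2 me L, 3 su L.
  The penult (syllable 2, me) is light, so stress falls on the antepenult (syllable 1, po).
  → primary stress on syllable 1.
Suffixed `po.me.su.fi:f` (4 syllables):
  Weights: 2 me L, 3 su L, 4 fi:f H.
  The penult (syllable 3, su) is light, so stress falls on the antepenult (syllable 2, me).
  → primary stress on syllable 2.

yes: 1→2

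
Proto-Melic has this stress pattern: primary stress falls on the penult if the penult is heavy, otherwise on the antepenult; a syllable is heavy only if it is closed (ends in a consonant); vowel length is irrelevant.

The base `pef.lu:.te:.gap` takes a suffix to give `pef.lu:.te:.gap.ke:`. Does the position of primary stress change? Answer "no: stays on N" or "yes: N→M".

Base `pef.lu:.te:.gap` (4 syllables):
  Weights: 2 lu: L, 3 te: L, 4 gap H.
  The penult (syllable 3, te:) is light, so stress falls on the antepenult (syllable 2, lu:).
  → primary stress on syllable 2.
Suffixed `pef.lu:.te:.gap.ke:` (5 syllables):
  Weights: 3 te: L, 4 gap H, 5 ke: L.
  The penult (syllable 4, gap) is heavy, so it takes stress.
  → primary stress on syllable 4.

yes: 2→4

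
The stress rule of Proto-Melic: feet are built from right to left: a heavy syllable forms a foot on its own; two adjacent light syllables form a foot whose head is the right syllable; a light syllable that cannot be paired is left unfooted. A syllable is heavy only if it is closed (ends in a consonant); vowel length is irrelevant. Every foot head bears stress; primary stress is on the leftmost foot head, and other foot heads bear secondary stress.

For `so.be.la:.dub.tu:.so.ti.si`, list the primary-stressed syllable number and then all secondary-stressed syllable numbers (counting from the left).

primary 3, secondary 4, 6, 8

Weights: 1 so L, 2 be L, 3 la: L, 4 dub H, 5 tu: L, 6 so L, 7 ti L, 8 si L.
Parse right to left (heavy = foot alone; LL = one foot; stranded L unfooted): so (be.ˈla:) (ˈdub) (tu:.ˈso) (ti.ˈsi).
Foot heads: 3, 4, 6, 8.
Primary stress on the leftmost head = syllable 3.
Secondary stress on 4, 6, 8: so.be.ˈla:.ˌdub.tu:.ˌso.ti.ˌsi.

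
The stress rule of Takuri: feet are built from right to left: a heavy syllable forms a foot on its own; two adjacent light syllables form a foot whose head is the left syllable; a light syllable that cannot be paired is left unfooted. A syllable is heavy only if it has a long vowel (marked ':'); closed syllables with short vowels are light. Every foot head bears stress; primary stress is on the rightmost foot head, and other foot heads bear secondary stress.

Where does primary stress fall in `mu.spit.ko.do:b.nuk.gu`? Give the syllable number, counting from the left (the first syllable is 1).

Weights: 1 mu L, 2 spit L, 3 ko L, 4 do:b H, 5 nuk L, 6 gu L.
Parse right to left (heavy = foot alone; LL = one foot; stranded L unfooted): mu (ˈspit.ko) (ˈdo:b) (ˈnuk.gu).
Foot heads: 2, 4, 5.
Primary stress on the rightmost head = syllable 5.
Primary stress: syllable 5 → mu.spit.ko.do:b.ˈnuk.gu.

5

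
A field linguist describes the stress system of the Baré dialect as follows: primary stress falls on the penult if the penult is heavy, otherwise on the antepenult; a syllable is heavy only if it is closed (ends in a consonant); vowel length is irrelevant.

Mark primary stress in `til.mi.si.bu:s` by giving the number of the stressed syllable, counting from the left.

2

Weights: 2 mi L, 3 si L, 4 bu:s H.
The penult (syllable 3, si) is light, so stress falls on the antepenult (syllable 2, mi).
Primary stress: syllable 2 → til.ˈmi.si.bu:s.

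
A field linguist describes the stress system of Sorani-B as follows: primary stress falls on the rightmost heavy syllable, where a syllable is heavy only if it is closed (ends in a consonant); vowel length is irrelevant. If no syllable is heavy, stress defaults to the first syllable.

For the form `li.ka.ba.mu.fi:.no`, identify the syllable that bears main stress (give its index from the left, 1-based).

1

Weights: 1 li L, 2 ka L, 3 ba L, 4 mu L, 5 fi: L, 6 no L.
No heavy syllable in the domain; default to the first syllable = syllable 1.
Primary stress: syllable 1 → ˈli.ka.ba.mu.fi:.no.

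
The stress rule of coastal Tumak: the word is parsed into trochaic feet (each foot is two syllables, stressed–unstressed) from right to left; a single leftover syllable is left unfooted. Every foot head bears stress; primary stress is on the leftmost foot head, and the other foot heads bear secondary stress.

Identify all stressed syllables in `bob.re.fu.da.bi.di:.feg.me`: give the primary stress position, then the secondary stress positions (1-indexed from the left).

Parse right to left into trochaic (ˈσσ) feet: (ˈbob.re) (ˈfu.da) (ˈbi.di:) (ˈfeg.me).
Foot heads (stressed positions): 1, 3, 5, 7.
End Rule Leftmost: primary stress on the leftmost head = syllable 1.
Secondary stress on 3, 5, 7: ˈbob.re.ˌfu.da.ˌbi.di:.ˌfeg.me.

primary 1, secondary 3, 5, 7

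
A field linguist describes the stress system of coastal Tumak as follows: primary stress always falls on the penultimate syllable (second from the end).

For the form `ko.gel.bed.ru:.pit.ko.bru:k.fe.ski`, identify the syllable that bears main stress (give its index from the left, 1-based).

The word has 9 syllables; the penultimate syllable (second from the end) is syllable 8 (fe).
Primary stress: syllable 8 → ko.gel.bed.ru:.pit.ko.bru:k.ˈfe.ski.

8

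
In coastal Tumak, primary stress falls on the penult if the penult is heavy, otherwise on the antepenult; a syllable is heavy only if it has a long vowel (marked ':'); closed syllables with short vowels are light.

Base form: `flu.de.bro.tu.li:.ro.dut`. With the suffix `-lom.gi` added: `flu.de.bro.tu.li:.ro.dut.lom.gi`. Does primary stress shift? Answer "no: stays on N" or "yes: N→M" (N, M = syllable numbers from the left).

Base `flu.de.bro.tu.li:.ro.dut` (7 syllables):
  Weights: 5 li: H, 6 ro L, 7 dut L.
  The penult (syllable 6, ro) is light, so stress falls on the antepenult (syllable 5, li:).
  → primary stress on syllable 5.
Suffixed `flu.de.bro.tu.li:.ro.dut.lom.gi` (9 syllables):
  Weights: 7 dut L, 8 lom L, 9 gi L.
  The penult (syllable 8, lom) is light, so stress falls on the antepenult (syllable 7, dut).
  → primary stress on syllable 7.

yes: 5→7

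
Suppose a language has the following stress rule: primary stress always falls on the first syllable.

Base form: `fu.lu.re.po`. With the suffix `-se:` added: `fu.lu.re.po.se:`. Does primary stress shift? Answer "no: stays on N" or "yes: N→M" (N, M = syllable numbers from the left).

no: stays on 1

Base `fu.lu.re.po` (4 syllables):
  The word has 4 syllables; the first syllable is syllable 1 (fu).
  → primary stress on syllable 1.
Suffixed `fu.lu.re.po.se:` (5 syllables):
  The word has 5 syllables; the first syllable is syllable 1 (fu).
  → primary stress on syllable 1.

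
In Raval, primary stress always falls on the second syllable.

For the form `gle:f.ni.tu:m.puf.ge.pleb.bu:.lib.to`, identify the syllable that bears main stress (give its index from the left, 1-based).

The word has 9 syllables; the second syllable is syllable 2 (ni).
Primary stress: syllable 2 → gle:f.ˈni.tu:m.puf.ge.pleb.bu:.lib.to.

2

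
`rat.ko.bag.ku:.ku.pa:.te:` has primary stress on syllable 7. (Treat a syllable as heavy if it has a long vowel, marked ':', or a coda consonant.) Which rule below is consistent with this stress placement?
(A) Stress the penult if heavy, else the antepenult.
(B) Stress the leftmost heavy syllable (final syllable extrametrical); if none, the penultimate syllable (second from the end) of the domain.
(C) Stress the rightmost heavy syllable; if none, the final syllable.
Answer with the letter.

C

Rule A → syllable 6 (observed: 7).
Rule B → syllable 1 (observed: 7).
Rule C → syllable 7 ✓.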